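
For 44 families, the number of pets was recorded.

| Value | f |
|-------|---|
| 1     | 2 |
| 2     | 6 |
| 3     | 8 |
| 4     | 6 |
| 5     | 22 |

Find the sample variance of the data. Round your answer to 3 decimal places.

Values: 1, 2, 3, 4, 5
n = 44, Σfx = 172, mean = 3.9091
Σfx² = 744
Σf(x − x̄)² = Σfx² − (Σfx)²/n = 744 − 172²/44 = 71.6364
Sample variance = 71.6364 / 43 = 1.6660

1.666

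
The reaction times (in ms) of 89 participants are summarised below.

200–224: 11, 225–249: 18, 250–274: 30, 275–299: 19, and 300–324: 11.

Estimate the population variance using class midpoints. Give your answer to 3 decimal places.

Midpoints: 212, 237, 262, 287, 312
n = 89, Σfm = 23343, mean = 262.2809
Σfm² = 6200541
Σf(m − x̄)² = Σfm² − (Σfm)²/n = 6200541 − 23343²/89 = 78117.9775
Population variance = 78117.9775 / 89 = 877.7301

877.730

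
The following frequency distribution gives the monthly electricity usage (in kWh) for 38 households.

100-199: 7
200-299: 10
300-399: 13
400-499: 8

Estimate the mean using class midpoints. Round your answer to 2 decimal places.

307.39

Midpoints: 149.5, 249.5, 349.5, 449.5
Σfm = 7×149.5 + 10×249.5 + 13×349.5 + 8×449.5 = 11681
n = Σf = 38
Mean = 11681 / 38 = 307.3947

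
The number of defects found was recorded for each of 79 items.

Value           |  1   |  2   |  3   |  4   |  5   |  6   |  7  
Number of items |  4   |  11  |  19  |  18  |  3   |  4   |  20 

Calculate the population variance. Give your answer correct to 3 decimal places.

3.720

Values: 1, 2, 3, 4, 5, 6, 7
n = 79, Σfx = 334, mean = 4.2278
Σfx² = 1706
Σf(x − x̄)² = Σfx² − (Σfx)²/n = 1706 − 334²/79 = 293.8987
Population variance = 293.8987 / 79 = 3.7202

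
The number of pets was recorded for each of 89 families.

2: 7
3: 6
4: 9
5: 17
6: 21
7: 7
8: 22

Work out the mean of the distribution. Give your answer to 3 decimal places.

5.663

Values: 2, 3, 4, 5, 6, 7, 8
Σfx = 7×2 + 6×3 + 9×4 + 17×5 + 21×6 + 7×7 + 22×8 = 504
n = Σf = 89
Mean = 504 / 89 = 5.6629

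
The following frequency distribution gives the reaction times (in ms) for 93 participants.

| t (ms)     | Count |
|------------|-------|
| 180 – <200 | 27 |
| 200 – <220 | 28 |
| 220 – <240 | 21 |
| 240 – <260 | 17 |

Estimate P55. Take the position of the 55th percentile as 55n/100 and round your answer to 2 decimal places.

Cumulative frequencies: 27, 55, 76, 93
n = 93; position = 55n/100 = 51.15.
This falls in the class 200 – <220: L = 200, F = 27, f = 28, h = 20.
55th percentile ≈ 200 + ((51.15 − 27) / 28) × 20 = 217.2500

217.25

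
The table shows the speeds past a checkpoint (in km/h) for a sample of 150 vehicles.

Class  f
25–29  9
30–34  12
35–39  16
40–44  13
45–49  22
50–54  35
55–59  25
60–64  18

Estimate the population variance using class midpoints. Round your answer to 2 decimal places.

103.80

Midpoints: 27, 32, 37, 42, 47, 52, 57, 62
n = 150, Σfm = 7160, mean = 47.7333
Σfm² = 357340
Σf(m − x̄)² = Σfm² − (Σfm)²/n = 357340 − 7160²/150 = 15569.3333
Population variance = 15569.3333 / 150 = 103.7956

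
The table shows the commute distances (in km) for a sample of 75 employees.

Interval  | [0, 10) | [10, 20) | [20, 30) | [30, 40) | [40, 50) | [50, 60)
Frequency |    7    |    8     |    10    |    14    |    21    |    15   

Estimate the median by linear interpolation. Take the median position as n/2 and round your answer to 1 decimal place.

Cumulative frequencies: 7, 15, 25, 39, 60, 75
n = 75; position = n/2 = 37.5.
This falls in the class [30, 40): L = 30, F = 25, f = 14, h = 10.
Median ≈ 30 + ((37.5 − 25) / 14) × 10 = 38.9286

38.9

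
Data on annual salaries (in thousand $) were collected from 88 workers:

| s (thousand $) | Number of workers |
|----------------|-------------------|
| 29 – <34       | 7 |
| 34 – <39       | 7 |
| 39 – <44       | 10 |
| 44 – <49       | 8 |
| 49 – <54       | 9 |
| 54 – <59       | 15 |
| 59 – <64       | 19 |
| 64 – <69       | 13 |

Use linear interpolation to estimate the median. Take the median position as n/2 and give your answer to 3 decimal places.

Cumulative frequencies: 7, 14, 24, 32, 41, 56, 75, 88
n = 88; position = n/2 = 44.
This falls in the class 54 – <59: L = 54, F = 41, f = 15, h = 5.
Median ≈ 54 + ((44 − 41) / 15) × 5 = 55.0000

55.000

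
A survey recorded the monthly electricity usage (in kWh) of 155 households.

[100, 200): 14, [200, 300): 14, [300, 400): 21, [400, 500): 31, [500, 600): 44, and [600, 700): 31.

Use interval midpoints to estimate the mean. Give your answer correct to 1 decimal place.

459.7

Midpoints: 150, 250, 350, 450, 550, 650
Σfm = 14×150 + 14×250 + 21×350 + 31×450 + 44×550 + 31×650 = 71250
n = Σf = 155
Mean = 71250 / 155 = 459.6774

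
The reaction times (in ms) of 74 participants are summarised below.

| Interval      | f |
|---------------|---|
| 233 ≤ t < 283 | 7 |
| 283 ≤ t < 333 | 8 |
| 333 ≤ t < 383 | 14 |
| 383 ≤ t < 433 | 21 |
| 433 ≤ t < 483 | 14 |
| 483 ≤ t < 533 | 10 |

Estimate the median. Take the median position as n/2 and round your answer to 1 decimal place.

Cumulative frequencies: 7, 15, 29, 50, 64, 74
n = 74; position = n/2 = 37.
This falls in the class 383 ≤ t < 433: L = 383, F = 29, f = 21, h = 50.
Median ≈ 383 + ((37 − 29) / 21) × 50 = 402.0476

402.0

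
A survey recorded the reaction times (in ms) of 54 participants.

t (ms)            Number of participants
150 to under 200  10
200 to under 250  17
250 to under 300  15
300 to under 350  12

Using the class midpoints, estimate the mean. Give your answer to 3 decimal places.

Midpoints: 175, 225, 275, 325
Σfm = 10×175 + 17×225 + 15×275 + 12×325 = 13600
n = Σf = 54
Mean = 13600 / 54 = 251.8519

251.852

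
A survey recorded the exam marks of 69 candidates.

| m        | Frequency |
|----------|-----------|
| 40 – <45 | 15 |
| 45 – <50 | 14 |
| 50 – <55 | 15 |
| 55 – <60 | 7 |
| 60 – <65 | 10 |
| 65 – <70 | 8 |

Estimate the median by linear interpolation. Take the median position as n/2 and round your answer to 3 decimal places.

51.833

Cumulative frequencies: 15, 29, 44, 51, 61, 69
n = 69; position = n/2 = 34.5.
This falls in the class 50 – <55: L = 50, F = 29, f = 15, h = 5.
Median ≈ 50 + ((34.5 − 29) / 15) × 5 = 51.8333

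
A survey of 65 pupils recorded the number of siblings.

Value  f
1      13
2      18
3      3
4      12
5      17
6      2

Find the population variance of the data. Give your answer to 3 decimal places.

2.569

Values: 1, 2, 3, 4, 5, 6
n = 65, Σfx = 203, mean = 3.1231
Σfx² = 801
Σf(x − x̄)² = Σfx² − (Σfx)²/n = 801 − 203²/65 = 167.0154
Population variance = 167.0154 / 65 = 2.5695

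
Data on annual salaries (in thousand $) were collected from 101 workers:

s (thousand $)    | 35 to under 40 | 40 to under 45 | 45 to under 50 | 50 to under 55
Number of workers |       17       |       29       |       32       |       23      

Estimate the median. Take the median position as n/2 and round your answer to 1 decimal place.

Cumulative frequencies: 17, 46, 78, 101
n = 101; position = n/2 = 50.5.
This falls in the class 45 to under 50: L = 45, F = 46, f = 32, h = 5.
Median ≈ 45 + ((50.5 − 46) / 32) × 5 = 45.7031

45.7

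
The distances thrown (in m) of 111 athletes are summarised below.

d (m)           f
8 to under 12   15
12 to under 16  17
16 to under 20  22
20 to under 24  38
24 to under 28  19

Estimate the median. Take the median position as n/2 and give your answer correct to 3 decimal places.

Cumulative frequencies: 15, 32, 54, 92, 111
n = 111; position = n/2 = 55.5.
This falls in the class 20 to under 24: L = 20, F = 54, f = 38, h = 4.
Median ≈ 20 + ((55.5 − 54) / 38) × 4 = 20.1579

20.158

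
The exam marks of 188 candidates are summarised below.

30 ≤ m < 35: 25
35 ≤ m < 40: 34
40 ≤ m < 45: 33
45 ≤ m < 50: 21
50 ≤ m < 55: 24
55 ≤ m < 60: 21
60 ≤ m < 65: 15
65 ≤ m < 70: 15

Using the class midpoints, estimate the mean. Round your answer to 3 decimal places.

47.367

Midpoints: 32.5, 37.5, 42.5, 47.5, 52.5, 57.5, 62.5, 67.5
Σfm = 25×32.5 + 34×37.5 + 33×42.5 + 21×47.5 + 24×52.5 + 21×57.5 + 15×62.5 + 15×67.5 = 8905
n = Σf = 188
Mean = 8905 / 188 = 47.3670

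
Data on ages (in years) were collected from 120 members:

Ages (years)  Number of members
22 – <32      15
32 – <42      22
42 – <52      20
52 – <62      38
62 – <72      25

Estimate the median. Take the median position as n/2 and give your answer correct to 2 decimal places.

52.79

Cumulative frequencies: 15, 37, 57, 95, 120
n = 120; position = n/2 = 60.
This falls in the class 52 – <62: L = 52, F = 57, f = 38, h = 10.
Median ≈ 52 + ((60 − 57) / 38) × 10 = 52.7895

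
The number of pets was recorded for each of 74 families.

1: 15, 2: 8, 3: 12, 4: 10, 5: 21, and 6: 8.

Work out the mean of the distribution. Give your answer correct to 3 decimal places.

3.514

Values: 1, 2, 3, 4, 5, 6
Σfx = 15×1 + 8×2 + 12×3 + 10×4 + 21×5 + 8×6 = 260
n = Σf = 74
Mean = 260 / 74 = 3.5135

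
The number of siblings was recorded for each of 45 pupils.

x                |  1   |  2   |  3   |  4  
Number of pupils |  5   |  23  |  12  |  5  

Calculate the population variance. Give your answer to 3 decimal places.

Values: 1, 2, 3, 4
n = 45, Σfx = 107, mean = 2.3778
Σfx² = 285
Σf(x − x̄)² = Σfx² − (Σfx)²/n = 285 − 107²/45 = 30.5778
Population variance = 30.5778 / 45 = 0.6795

0.680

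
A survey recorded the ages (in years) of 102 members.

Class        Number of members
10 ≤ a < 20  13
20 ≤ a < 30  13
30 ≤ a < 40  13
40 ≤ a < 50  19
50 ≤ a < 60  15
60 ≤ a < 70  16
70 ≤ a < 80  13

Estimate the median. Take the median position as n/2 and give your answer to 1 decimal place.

46.3

Cumulative frequencies: 13, 26, 39, 58, 73, 89, 102
n = 102; position = n/2 = 51.
This falls in the class 40 ≤ a < 50: L = 40, F = 39, f = 19, h = 10.
Median ≈ 40 + ((51 − 39) / 19) × 10 = 46.3158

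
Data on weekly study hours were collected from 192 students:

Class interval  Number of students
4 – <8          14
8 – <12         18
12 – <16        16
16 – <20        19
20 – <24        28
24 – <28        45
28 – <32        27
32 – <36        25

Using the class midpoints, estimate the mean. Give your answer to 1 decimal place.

Midpoints: 6, 10, 14, 18, 22, 26, 30, 34
Σfm = 14×6 + 18×10 + 16×14 + 19×18 + 28×22 + 45×26 + 27×30 + 25×34 = 4276
n = Σf = 192
Mean = 4276 / 192 = 22.2708

22.3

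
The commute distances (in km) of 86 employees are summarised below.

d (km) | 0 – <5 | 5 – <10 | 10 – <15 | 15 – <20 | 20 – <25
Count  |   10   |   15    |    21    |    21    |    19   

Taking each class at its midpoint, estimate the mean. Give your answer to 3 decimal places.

Midpoints: 2.5, 7.5, 12.5, 17.5, 22.5
Σfm = 10×2.5 + 15×7.5 + 21×12.5 + 21×17.5 + 19×22.5 = 1195
n = Σf = 86
Mean = 1195 / 86 = 13.8953

13.895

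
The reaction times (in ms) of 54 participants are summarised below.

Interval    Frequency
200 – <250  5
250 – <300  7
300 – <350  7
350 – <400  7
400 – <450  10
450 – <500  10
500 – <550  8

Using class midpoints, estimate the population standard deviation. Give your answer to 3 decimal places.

Midpoints: 225, 275, 325, 375, 425, 475, 525
n = 54, Σfm = 21150, mean = 391.6667
Σfm² = 8773750
Σf(m − x̄)² = Σfm² − (Σfm)²/n = 8773750 − 21150²/54 = 490000.0000
Population variance = 490000.0000 / 54 = 9074.0741
Standard deviation = √9074.0741 = 95.2579

95.258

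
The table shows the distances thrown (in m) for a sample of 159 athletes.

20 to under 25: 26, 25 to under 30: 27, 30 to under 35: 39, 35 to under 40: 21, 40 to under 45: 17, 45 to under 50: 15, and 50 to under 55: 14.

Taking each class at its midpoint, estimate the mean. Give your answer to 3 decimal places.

34.921

Midpoints: 22.5, 27.5, 32.5, 37.5, 42.5, 47.5, 52.5
Σfm = 26×22.5 + 27×27.5 + 39×32.5 + 21×37.5 + 17×42.5 + 15×47.5 + 14×52.5 = 5552.5
n = Σf = 159
Mean = 5552.5 / 159 = 34.9214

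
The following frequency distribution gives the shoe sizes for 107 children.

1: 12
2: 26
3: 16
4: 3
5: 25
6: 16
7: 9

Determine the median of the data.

Cumulative frequencies: 12, 38, 54, 57, 82, 98, 107
n = 107, so the median is the value in position (n+1)/2 = 54.
Position 54 falls at value 3.

3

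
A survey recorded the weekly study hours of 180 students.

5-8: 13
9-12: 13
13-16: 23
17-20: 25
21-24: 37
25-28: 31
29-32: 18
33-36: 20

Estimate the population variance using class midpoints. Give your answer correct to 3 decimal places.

Midpoints: 6.5, 10.5, 14.5, 18.5, 22.5, 26.5, 30.5, 34.5
n = 180, Σfm = 3910, mean = 21.7222
Σfm² = 96425
Σf(m − x̄)² = Σfm² − (Σfm)²/n = 96425 − 3910²/180 = 11491.1111
Population variance = 11491.1111 / 180 = 63.8395

63.840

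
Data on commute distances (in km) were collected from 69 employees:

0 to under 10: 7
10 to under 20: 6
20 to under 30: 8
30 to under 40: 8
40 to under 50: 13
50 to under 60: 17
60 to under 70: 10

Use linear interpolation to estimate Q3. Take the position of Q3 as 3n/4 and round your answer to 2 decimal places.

55.74

Cumulative frequencies: 7, 13, 21, 29, 42, 59, 69
n = 69; position = 3n/4 = 51.75.
This falls in the class 50 to under 60: L = 50, F = 42, f = 17, h = 10.
Upper quartile ≈ 50 + ((51.75 − 42) / 17) × 10 = 55.7353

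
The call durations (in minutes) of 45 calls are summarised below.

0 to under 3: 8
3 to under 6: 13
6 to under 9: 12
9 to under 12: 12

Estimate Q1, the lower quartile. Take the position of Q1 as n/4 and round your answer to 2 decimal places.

Cumulative frequencies: 8, 21, 33, 45
n = 45; position = n/4 = 11.25.
This falls in the class 3 to under 6: L = 3, F = 8, f = 13, h = 3.
Lower quartile ≈ 3 + ((11.25 − 8) / 13) × 3 = 3.7500

3.75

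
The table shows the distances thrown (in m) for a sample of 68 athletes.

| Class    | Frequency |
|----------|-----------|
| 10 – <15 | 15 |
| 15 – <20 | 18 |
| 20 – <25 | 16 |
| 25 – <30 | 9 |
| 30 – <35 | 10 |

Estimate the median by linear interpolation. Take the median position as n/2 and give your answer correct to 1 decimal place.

20.3

Cumulative frequencies: 15, 33, 49, 58, 68
n = 68; position = n/2 = 34.
This falls in the class 20 – <25: L = 20, F = 33, f = 16, h = 5.
Median ≈ 20 + ((34 − 33) / 16) × 5 = 20.3125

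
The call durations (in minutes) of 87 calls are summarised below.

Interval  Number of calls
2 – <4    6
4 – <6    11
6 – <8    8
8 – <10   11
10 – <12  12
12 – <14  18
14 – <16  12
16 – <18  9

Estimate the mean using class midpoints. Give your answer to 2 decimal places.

Midpoints: 3, 5, 7, 9, 11, 13, 15, 17
Σfm = 6×3 + 11×5 + 8×7 + 11×9 + 12×11 + 18×13 + 12×15 + 9×17 = 927
n = Σf = 87
Mean = 927 / 87 = 10.6552

10.66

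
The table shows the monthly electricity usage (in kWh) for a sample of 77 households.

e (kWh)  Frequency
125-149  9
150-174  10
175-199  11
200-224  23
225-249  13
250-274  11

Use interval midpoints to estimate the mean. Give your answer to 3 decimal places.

Midpoints: 137, 162, 187, 212, 237, 262
Σfm = 9×137 + 10×162 + 11×187 + 23×212 + 13×237 + 11×262 = 15749
n = Σf = 77
Mean = 15749 / 77 = 204.5325

204.532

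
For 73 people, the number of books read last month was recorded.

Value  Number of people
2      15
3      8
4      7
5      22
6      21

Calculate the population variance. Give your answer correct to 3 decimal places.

Values: 2, 3, 4, 5, 6
n = 73, Σfx = 318, mean = 4.3562
Σfx² = 1550
Σf(x − x̄)² = Σfx² − (Σfx)²/n = 1550 − 318²/73 = 164.7397
Population variance = 164.7397 / 73 = 2.2567

2.257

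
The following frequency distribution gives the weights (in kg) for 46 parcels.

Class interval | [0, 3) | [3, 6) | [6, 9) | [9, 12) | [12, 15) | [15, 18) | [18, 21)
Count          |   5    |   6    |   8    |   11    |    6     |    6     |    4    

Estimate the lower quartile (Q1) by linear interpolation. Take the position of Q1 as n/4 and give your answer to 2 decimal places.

6.19

Cumulative frequencies: 5, 11, 19, 30, 36, 42, 46
n = 46; position = n/4 = 11.5.
This falls in the class [6, 9): L = 6, F = 11, f = 8, h = 3.
Lower quartile ≈ 6 + ((11.5 − 11) / 8) × 3 = 6.1875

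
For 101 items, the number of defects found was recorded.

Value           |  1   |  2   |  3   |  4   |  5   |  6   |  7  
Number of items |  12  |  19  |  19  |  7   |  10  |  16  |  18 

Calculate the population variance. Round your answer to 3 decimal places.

Values: 1, 2, 3, 4, 5, 6, 7
n = 101, Σfx = 407, mean = 4.0297
Σfx² = 2079
Σf(x − x̄)² = Σfx² − (Σfx)²/n = 2079 − 407²/101 = 438.9109
Population variance = 438.9109 / 101 = 4.3457

4.346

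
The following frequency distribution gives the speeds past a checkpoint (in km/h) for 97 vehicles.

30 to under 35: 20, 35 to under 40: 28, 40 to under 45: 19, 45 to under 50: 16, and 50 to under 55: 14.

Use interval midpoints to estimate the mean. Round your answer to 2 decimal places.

41.26

Midpoints: 32.5, 37.5, 42.5, 47.5, 52.5
Σfm = 20×32.5 + 28×37.5 + 19×42.5 + 16×47.5 + 14×52.5 = 4002.5
n = Σf = 97
Mean = 4002.5 / 97 = 41.2629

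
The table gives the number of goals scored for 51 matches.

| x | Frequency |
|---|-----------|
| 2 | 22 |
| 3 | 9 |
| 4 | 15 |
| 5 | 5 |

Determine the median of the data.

Cumulative frequencies: 22, 31, 46, 51
n = 51, so the median is the value in position (n+1)/2 = 26.
Position 26 falls at value 3.

3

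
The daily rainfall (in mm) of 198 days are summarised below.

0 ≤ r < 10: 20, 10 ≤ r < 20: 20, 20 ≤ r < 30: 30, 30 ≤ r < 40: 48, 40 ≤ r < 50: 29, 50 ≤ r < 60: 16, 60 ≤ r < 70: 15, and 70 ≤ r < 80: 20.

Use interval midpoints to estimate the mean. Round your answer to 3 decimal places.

Midpoints: 5, 15, 25, 35, 45, 55, 65, 75
Σfm = 20×5 + 20×15 + 30×25 + 48×35 + 29×45 + 16×55 + 15×65 + 20×75 = 7490
n = Σf = 198
Mean = 7490 / 198 = 37.8283

37.828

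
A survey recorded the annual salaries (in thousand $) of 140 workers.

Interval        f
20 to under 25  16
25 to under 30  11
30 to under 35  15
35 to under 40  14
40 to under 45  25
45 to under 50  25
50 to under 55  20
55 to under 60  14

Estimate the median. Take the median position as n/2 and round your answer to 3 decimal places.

42.800

Cumulative frequencies: 16, 27, 42, 56, 81, 106, 126, 140
n = 140; position = n/2 = 70.
This falls in the class 40 to under 45: L = 40, F = 56, f = 25, h = 5.
Median ≈ 40 + ((70 − 56) / 25) × 5 = 42.8000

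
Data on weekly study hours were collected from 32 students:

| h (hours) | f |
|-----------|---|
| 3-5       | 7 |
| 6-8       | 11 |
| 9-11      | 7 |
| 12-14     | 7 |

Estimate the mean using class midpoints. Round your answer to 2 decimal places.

Midpoints: 4, 7, 10, 13
Σfm = 7×4 + 11×7 + 7×10 + 7×13 = 266
n = Σf = 32
Mean = 266 / 32 = 8.3125

8.31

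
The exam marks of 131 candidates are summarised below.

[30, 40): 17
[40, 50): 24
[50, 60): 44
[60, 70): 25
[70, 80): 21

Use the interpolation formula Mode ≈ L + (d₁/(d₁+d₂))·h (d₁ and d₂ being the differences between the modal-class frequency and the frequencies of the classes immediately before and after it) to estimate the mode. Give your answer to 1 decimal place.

Modal class: [50, 60) (highest frequency 44).
d₁ = 44 − 24 = 20, d₂ = 44 − 25 = 19
Mode ≈ 50 + (20/(20+19)) × 10 = 50 + 5.1282 = 55.1282

55.1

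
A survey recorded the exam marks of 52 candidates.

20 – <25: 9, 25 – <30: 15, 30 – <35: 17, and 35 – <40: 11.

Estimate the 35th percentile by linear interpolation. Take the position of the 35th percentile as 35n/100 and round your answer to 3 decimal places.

Cumulative frequencies: 9, 24, 41, 52
n = 52; position = 35n/100 = 18.2.
This falls in the class 25 – <30: L = 25, F = 9, f = 15, h = 5.
35th percentile ≈ 25 + ((18.2 − 9) / 15) × 5 = 28.0667

28.067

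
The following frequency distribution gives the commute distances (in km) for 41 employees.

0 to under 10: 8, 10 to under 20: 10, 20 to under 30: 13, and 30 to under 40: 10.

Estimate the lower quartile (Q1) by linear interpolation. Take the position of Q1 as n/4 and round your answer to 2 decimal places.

12.25

Cumulative frequencies: 8, 18, 31, 41
n = 41; position = n/4 = 10.25.
This falls in the class 10 to under 20: L = 10, F = 8, f = 10, h = 10.
Lower quartile ≈ 10 + ((10.25 − 8) / 10) × 10 = 12.2500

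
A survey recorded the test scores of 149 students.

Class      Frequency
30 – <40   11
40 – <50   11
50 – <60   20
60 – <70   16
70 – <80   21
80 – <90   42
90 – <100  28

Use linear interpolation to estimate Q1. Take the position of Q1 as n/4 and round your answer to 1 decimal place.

57.6

Cumulative frequencies: 11, 22, 42, 58, 79, 121, 149
n = 149; position = n/4 = 37.25.
This falls in the class 50 – <60: L = 50, F = 22, f = 20, h = 10.
Lower quartile ≈ 50 + ((37.25 − 22) / 20) × 10 = 57.6250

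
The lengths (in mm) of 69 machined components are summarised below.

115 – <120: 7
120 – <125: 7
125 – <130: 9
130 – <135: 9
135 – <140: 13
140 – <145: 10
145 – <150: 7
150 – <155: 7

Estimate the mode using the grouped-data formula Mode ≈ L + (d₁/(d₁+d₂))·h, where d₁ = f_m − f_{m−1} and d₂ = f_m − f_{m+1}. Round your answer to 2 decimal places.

137.86

Modal class: 135 – <140 (highest frequency 13).
d₁ = 13 − 9 = 4, d₂ = 13 − 10 = 3
Mode ≈ 135 + (4/(4+3)) × 5 = 135 + 2.8571 = 137.8571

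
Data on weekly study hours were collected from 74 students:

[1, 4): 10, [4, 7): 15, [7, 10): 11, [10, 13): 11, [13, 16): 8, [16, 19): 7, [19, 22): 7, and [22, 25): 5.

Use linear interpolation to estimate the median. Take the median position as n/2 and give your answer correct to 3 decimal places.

Cumulative frequencies: 10, 25, 36, 47, 55, 62, 69, 74
n = 74; position = n/2 = 37.
This falls in the class [10, 13): L = 10, F = 36, f = 11, h = 3.
Median ≈ 10 + ((37 − 36) / 11) × 3 = 10.2727

10.273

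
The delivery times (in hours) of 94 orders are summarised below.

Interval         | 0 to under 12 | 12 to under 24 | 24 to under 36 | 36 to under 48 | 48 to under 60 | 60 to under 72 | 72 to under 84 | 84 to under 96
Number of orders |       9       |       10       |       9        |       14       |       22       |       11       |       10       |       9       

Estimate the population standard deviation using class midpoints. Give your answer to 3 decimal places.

24.722

Midpoints: 6, 18, 30, 42, 54, 66, 78, 90
n = 94, Σfm = 4596, mean = 48.8936
Σfm² = 282168
Σf(m − x̄)² = Σfm² − (Σfm)²/n = 282168 − 4596²/94 = 57452.9362
Population variance = 57452.9362 / 94 = 611.2014
Standard deviation = √611.2014 = 24.7225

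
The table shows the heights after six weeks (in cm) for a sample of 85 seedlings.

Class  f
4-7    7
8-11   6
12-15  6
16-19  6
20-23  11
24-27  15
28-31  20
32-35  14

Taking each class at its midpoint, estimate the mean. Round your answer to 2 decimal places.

Midpoints: 5.5, 9.5, 13.5, 17.5, 21.5, 25.5, 29.5, 33.5
Σfm = 7×5.5 + 6×9.5 + 6×13.5 + 6×17.5 + 11×21.5 + 15×25.5 + 20×29.5 + 14×33.5 = 1959.5
n = Σf = 85
Mean = 1959.5 / 85 = 23.0529

23.05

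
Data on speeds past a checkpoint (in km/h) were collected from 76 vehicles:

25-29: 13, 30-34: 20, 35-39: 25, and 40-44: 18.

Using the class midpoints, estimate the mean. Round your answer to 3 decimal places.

35.158

Midpoints: 27, 32, 37, 42
Σfm = 13×27 + 20×32 + 25×37 + 18×42 = 2672
n = Σf = 76
Mean = 2672 / 76 = 35.1579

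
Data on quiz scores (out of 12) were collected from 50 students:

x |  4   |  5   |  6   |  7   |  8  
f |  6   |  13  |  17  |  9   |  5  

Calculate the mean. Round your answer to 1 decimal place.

5.9

Values: 4, 5, 6, 7, 8
Σfx = 6×4 + 13×5 + 17×6 + 9×7 + 5×8 = 294
n = Σf = 50
Mean = 294 / 50 = 5.8800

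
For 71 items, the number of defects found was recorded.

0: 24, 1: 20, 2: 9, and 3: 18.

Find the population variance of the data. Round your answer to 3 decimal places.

Values: 0, 1, 2, 3
n = 71, Σfx = 92, mean = 1.2958
Σfx² = 218
Σf(x − x̄)² = Σfx² − (Σfx)²/n = 218 − 92²/71 = 98.7887
Population variance = 98.7887 / 71 = 1.3914

1.391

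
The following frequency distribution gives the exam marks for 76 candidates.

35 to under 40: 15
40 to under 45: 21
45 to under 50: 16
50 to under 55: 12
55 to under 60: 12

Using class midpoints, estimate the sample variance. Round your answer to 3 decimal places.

46.013

Midpoints: 37.5, 42.5, 47.5, 52.5, 57.5
n = 76, Σfm = 3535, mean = 46.5132
Σfm² = 167875
Σf(m − x̄)² = Σfm² − (Σfm)²/n = 167875 − 3535²/76 = 3450.9868
Sample variance = 3450.9868 / 75 = 46.0132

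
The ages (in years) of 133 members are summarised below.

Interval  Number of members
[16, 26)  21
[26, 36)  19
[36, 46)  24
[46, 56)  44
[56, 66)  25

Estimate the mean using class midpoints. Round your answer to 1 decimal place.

43.5

Midpoints: 21, 31, 41, 51, 61
Σfm = 21×21 + 19×31 + 24×41 + 44×51 + 25×61 = 5783
n = Σf = 133
Mean = 5783 / 133 = 43.4812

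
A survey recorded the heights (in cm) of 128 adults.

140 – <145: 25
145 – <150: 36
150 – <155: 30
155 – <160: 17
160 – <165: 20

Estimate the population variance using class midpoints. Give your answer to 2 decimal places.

44.22

Midpoints: 142.5, 147.5, 152.5, 157.5, 162.5
n = 128, Σfm = 19375, mean = 151.3672
Σfm² = 2938400
Σf(m − x̄)² = Σfm² − (Σfm)²/n = 2938400 − 19375²/128 = 5660.7422
Population variance = 5660.7422 / 128 = 44.2245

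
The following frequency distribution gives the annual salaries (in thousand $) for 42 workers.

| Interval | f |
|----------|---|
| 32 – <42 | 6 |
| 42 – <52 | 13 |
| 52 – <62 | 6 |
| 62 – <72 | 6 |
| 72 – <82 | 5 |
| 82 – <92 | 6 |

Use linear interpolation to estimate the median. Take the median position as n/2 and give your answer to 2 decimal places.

55.33

Cumulative frequencies: 6, 19, 25, 31, 36, 42
n = 42; position = n/2 = 21.
This falls in the class 52 – <62: L = 52, F = 19, f = 6, h = 10.
Median ≈ 52 + ((21 − 19) / 6) × 10 = 55.3333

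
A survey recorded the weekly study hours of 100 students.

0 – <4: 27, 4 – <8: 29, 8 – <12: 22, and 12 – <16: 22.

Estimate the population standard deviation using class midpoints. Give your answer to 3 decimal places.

4.414

Midpoints: 2, 6, 10, 14
n = 100, Σfm = 756, mean = 7.5600
Σfm² = 7664
Σf(m − x̄)² = Σfm² − (Σfm)²/n = 7664 − 756²/100 = 1948.6400
Population variance = 1948.6400 / 100 = 19.4864
Standard deviation = √19.4864 = 4.4143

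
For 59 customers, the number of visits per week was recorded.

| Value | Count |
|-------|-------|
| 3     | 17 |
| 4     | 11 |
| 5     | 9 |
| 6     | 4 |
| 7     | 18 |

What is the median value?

Cumulative frequencies: 17, 28, 37, 41, 59
n = 59, so the median is the value in position (n+1)/2 = 30.
Position 30 falls at value 5.

5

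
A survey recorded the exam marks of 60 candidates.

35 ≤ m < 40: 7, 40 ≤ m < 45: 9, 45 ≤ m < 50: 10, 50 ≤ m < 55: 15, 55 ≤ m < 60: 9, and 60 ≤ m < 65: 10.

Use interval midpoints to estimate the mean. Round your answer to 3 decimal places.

Midpoints: 37.5, 42.5, 47.5, 52.5, 57.5, 62.5
Σfm = 7×37.5 + 9×42.5 + 10×47.5 + 15×52.5 + 9×57.5 + 10×62.5 = 3050
n = Σf = 60
Mean = 3050 / 60 = 50.8333

50.833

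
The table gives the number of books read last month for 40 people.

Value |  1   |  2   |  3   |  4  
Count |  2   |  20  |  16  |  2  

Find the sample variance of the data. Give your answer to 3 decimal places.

Values: 1, 2, 3, 4
n = 40, Σfx = 98, mean = 2.4500
Σfx² = 258
Σf(x − x̄)² = Σfx² − (Σfx)²/n = 258 − 98²/40 = 17.9000
Sample variance = 17.9000 / 39 = 0.4590

0.459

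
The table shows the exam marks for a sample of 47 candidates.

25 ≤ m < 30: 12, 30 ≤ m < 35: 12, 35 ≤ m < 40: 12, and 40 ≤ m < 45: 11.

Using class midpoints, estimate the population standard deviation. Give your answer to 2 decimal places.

Midpoints: 27.5, 32.5, 37.5, 42.5
n = 47, Σfm = 1637.5, mean = 34.8404
Σfm² = 58493.75
Σf(m − x̄)² = Σfm² − (Σfm)²/n = 58493.75 − 1637.5²/47 = 1442.5532
Population variance = 1442.5532 / 47 = 30.6926
Standard deviation = √30.6926 = 5.5401

5.54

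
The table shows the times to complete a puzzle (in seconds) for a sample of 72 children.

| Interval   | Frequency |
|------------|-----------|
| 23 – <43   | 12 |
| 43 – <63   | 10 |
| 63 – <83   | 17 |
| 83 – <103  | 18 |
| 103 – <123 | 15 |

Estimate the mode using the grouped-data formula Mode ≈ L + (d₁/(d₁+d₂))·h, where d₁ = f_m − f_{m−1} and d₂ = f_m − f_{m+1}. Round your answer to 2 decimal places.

Modal class: 83 – <103 (highest frequency 18).
d₁ = 18 − 17 = 1, d₂ = 18 − 15 = 3
Mode ≈ 83 + (1/(1+3)) × 20 = 83 + 5.0000 = 88.0000

88.00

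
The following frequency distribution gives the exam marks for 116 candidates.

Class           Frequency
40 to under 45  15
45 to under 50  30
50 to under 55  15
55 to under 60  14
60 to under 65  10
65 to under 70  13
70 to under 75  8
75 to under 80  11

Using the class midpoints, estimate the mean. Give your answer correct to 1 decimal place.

Midpoints: 42.5, 47.5, 52.5, 57.5, 62.5, 67.5, 72.5, 77.5
Σfm = 15×42.5 + 30×47.5 + 15×52.5 + 14×57.5 + 10×62.5 + 13×67.5 + 8×72.5 + 11×77.5 = 6590
n = Σf = 116
Mean = 6590 / 116 = 56.8103

56.8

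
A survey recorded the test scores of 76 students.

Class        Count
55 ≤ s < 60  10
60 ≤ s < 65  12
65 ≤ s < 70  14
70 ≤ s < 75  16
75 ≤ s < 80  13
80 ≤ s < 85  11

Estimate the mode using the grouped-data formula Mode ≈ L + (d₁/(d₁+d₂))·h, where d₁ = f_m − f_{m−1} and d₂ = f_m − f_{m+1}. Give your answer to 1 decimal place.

Modal class: 70 ≤ s < 75 (highest frequency 16).
d₁ = 16 − 14 = 2, d₂ = 16 − 13 = 3
Mode ≈ 70 + (2/(2+3)) × 5 = 70 + 2.0000 = 72.0000

72.0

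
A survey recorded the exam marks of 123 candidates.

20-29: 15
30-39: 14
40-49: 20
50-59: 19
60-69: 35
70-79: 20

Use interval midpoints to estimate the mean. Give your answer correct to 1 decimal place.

53.0

Midpoints: 24.5, 34.5, 44.5, 54.5, 64.5, 74.5
Σfm = 15×24.5 + 14×34.5 + 20×44.5 + 19×54.5 + 35×64.5 + 20×74.5 = 6523.5
n = Σf = 123
Mean = 6523.5 / 123 = 53.0366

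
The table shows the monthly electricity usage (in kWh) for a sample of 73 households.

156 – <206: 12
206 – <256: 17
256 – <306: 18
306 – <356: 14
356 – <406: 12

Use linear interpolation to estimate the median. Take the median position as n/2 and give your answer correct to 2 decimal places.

Cumulative frequencies: 12, 29, 47, 61, 73
n = 73; position = n/2 = 36.5.
This falls in the class 256 – <306: L = 256, F = 29, f = 18, h = 50.
Median ≈ 256 + ((36.5 − 29) / 18) × 50 = 276.8333

276.83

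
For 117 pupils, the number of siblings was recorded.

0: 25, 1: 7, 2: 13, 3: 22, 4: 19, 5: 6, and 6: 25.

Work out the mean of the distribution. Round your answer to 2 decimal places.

Values: 0, 1, 2, 3, 4, 5, 6
Σfx = 25×0 + 7×1 + 13×2 + 22×3 + 19×4 + 6×5 + 25×6 = 355
n = Σf = 117
Mean = 355 / 117 = 3.0342

3.03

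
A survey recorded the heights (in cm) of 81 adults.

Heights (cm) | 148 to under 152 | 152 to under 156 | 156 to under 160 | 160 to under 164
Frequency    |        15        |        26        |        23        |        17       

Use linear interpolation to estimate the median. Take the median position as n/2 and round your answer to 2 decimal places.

Cumulative frequencies: 15, 41, 64, 81
n = 81; position = n/2 = 40.5.
This falls in the class 152 to under 156: L = 152, F = 15, f = 26, h = 4.
Median ≈ 152 + ((40.5 − 15) / 26) × 4 = 155.9231

155.92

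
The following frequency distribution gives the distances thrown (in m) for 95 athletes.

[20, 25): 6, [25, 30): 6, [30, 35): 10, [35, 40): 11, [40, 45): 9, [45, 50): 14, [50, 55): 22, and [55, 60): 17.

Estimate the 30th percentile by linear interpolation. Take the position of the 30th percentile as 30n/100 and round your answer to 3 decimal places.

Cumulative frequencies: 6, 12, 22, 33, 42, 56, 78, 95
n = 95; position = 30n/100 = 28.5.
This falls in the class [35, 40): L = 35, F = 22, f = 11, h = 5.
30th percentile ≈ 35 + ((28.5 − 22) / 11) × 5 = 37.9545

37.955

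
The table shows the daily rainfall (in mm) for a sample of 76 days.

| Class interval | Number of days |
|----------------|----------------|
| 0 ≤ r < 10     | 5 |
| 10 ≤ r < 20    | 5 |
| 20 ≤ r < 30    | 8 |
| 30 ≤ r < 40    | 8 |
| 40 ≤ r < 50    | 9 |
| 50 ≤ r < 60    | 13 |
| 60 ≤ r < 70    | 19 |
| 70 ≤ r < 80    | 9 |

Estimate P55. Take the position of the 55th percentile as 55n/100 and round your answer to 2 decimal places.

55.23

Cumulative frequencies: 5, 10, 18, 26, 35, 48, 67, 76
n = 76; position = 55n/100 = 41.8.
This falls in the class 50 ≤ r < 60: L = 50, F = 35, f = 13, h = 10.
55th percentile ≈ 50 + ((41.8 − 35) / 13) × 10 = 55.2308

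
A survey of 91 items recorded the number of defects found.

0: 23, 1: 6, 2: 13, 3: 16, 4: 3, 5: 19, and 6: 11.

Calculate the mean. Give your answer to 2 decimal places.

2.78

Values: 0, 1, 2, 3, 4, 5, 6
Σfx = 23×0 + 6×1 + 13×2 + 16×3 + 3×4 + 19×5 + 11×6 = 253
n = Σf = 91
Mean = 253 / 91 = 2.7802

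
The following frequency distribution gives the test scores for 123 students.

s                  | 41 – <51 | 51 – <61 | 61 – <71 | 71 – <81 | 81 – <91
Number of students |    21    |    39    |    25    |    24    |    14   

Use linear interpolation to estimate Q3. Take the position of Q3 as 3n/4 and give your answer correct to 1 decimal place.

74.0

Cumulative frequencies: 21, 60, 85, 109, 123
n = 123; position = 3n/4 = 92.25.
This falls in the class 71 – <81: L = 71, F = 85, f = 24, h = 10.
Upper quartile ≈ 71 + ((92.25 − 85) / 24) × 10 = 74.0208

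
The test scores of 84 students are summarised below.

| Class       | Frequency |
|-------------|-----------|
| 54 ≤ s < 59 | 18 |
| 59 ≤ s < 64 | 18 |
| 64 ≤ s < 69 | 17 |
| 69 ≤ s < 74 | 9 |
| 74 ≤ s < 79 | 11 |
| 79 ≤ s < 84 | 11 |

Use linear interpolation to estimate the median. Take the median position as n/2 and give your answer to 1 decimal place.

Cumulative frequencies: 18, 36, 53, 62, 73, 84
n = 84; position = n/2 = 42.
This falls in the class 64 ≤ s < 69: L = 64, F = 36, f = 17, h = 5.
Median ≈ 64 + ((42 − 36) / 17) × 5 = 65.7647

65.8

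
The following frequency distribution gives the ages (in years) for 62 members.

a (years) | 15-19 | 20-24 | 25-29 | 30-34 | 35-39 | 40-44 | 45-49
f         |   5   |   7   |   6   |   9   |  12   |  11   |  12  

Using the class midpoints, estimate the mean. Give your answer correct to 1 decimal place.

34.8

Midpoints: 17, 22, 27, 32, 37, 42, 47
Σfm = 5×17 + 7×22 + 6×27 + 9×32 + 12×37 + 11×42 + 12×47 = 2159
n = Σf = 62
Mean = 2159 / 62 = 34.8226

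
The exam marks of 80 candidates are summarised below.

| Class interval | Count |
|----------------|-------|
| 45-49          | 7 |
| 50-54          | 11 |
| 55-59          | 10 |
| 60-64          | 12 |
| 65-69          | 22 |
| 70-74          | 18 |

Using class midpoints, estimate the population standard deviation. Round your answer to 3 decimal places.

Midpoints: 47, 52, 57, 62, 67, 72
n = 80, Σfm = 4985, mean = 62.3125
Σfm² = 315895
Σf(m − x̄)² = Σfm² − (Σfm)²/n = 315895 − 4985²/80 = 5267.1875
Population variance = 5267.1875 / 80 = 65.8398
Standard deviation = √65.8398 = 8.1142

8.114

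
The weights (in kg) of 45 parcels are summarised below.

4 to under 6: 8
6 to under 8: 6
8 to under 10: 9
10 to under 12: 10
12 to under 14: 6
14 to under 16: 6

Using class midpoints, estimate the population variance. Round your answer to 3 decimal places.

Midpoints: 5, 7, 9, 11, 13, 15
n = 45, Σfm = 441, mean = 9.8000
Σfm² = 4797
Σf(m − x̄)² = Σfm² − (Σfm)²/n = 4797 − 441²/45 = 475.2000
Population variance = 475.2000 / 45 = 10.5600

10.560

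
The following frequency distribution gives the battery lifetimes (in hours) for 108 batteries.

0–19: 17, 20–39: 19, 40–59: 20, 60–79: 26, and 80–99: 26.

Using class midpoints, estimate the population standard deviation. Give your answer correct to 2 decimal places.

Midpoints: 9.5, 29.5, 49.5, 69.5, 89.5
n = 108, Σfm = 5846, mean = 54.1296
Σfm² = 400927
Σf(m − x̄)² = Σfm² − (Σfm)²/n = 400927 − 5846²/108 = 84485.1852
Population variance = 84485.1852 / 108 = 782.2702
Standard deviation = √782.2702 = 27.9691

27.97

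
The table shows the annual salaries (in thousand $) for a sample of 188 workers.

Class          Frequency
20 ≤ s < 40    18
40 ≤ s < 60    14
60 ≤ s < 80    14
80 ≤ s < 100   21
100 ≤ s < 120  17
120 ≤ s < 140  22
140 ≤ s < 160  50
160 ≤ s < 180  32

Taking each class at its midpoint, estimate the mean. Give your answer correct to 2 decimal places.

Midpoints: 30, 50, 70, 90, 110, 130, 150, 170
Σfm = 18×30 + 14×50 + 14×70 + 21×90 + 17×110 + 22×130 + 50×150 + 32×170 = 21780
n = Σf = 188
Mean = 21780 / 188 = 115.8511

115.85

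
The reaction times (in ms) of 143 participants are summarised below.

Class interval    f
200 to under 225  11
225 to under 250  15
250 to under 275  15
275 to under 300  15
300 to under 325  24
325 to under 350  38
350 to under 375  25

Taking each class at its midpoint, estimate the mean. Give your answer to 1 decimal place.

Midpoints: 212.5, 237.5, 262.5, 287.5, 312.5, 337.5, 362.5
Σfm = 11×212.5 + 15×237.5 + 15×262.5 + 15×287.5 + 24×312.5 + 38×337.5 + 25×362.5 = 43537.5
n = Σf = 143
Mean = 43537.5 / 143 = 304.4580

304.5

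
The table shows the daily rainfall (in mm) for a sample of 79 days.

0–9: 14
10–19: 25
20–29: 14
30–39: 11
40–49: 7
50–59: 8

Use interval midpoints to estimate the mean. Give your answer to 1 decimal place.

24.0

Midpoints: 4.5, 14.5, 24.5, 34.5, 44.5, 54.5
Σfm = 14×4.5 + 25×14.5 + 14×24.5 + 11×34.5 + 7×44.5 + 8×54.5 = 1895.5
n = Σf = 79
Mean = 1895.5 / 79 = 23.9937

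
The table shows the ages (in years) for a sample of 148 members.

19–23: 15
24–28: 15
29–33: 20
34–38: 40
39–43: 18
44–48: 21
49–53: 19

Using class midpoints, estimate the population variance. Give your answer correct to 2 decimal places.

81.88

Midpoints: 21, 26, 31, 36, 41, 46, 51
n = 148, Σfm = 5438, mean = 36.7432
Σfm² = 211928
Σf(m − x̄)² = Σfm² − (Σfm)²/n = 211928 − 5438²/148 = 12118.2432
Population variance = 12118.2432 / 148 = 81.8800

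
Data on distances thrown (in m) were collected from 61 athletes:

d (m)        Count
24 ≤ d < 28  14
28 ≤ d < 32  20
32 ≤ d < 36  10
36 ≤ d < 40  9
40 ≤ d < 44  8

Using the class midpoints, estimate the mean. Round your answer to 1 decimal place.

Midpoints: 26, 30, 34, 38, 42
Σfm = 14×26 + 20×30 + 10×34 + 9×38 + 8×42 = 1982
n = Σf = 61
Mean = 1982 / 61 = 32.4918

32.5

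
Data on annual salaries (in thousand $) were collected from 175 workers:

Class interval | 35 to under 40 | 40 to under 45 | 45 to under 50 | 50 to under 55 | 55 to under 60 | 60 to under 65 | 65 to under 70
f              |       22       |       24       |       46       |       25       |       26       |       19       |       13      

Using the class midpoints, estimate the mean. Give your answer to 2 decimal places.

Midpoints: 37.5, 42.5, 47.5, 52.5, 57.5, 62.5, 67.5
Σfm = 22×37.5 + 24×42.5 + 46×47.5 + 25×52.5 + 26×57.5 + 19×62.5 + 13×67.5 = 8902.5
n = Σf = 175
Mean = 8902.5 / 175 = 50.8714

50.87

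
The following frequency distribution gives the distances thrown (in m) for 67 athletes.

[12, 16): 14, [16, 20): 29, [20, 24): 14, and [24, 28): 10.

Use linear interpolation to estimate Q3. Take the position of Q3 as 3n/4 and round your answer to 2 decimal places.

Cumulative frequencies: 14, 43, 57, 67
n = 67; position = 3n/4 = 50.25.
This falls in the class [20, 24): L = 20, F = 43, f = 14, h = 4.
Upper quartile ≈ 20 + ((50.25 − 43) / 14) × 4 = 22.0714

22.07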